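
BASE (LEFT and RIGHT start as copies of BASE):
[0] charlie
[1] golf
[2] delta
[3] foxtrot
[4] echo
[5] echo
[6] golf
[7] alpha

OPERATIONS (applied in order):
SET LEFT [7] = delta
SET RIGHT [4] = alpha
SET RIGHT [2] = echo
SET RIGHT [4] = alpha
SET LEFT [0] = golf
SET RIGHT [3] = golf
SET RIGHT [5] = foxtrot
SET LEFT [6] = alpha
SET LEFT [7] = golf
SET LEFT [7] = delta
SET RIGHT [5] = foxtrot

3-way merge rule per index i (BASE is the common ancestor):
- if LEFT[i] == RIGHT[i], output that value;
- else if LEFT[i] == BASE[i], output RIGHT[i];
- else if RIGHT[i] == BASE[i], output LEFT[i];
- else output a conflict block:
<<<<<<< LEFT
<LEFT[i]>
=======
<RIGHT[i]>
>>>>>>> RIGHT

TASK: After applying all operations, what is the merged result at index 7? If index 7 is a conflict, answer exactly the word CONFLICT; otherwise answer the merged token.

Final LEFT:  [golf, golf, delta, foxtrot, echo, echo, alpha, delta]
Final RIGHT: [charlie, golf, echo, golf, alpha, foxtrot, golf, alpha]
i=0: L=golf, R=charlie=BASE -> take LEFT -> golf
i=1: L=golf R=golf -> agree -> golf
i=2: L=delta=BASE, R=echo -> take RIGHT -> echo
i=3: L=foxtrot=BASE, R=golf -> take RIGHT -> golf
i=4: L=echo=BASE, R=alpha -> take RIGHT -> alpha
i=5: L=echo=BASE, R=foxtrot -> take RIGHT -> foxtrot
i=6: L=alpha, R=golf=BASE -> take LEFT -> alpha
i=7: L=delta, R=alpha=BASE -> take LEFT -> delta
Index 7 -> delta

Answer: delta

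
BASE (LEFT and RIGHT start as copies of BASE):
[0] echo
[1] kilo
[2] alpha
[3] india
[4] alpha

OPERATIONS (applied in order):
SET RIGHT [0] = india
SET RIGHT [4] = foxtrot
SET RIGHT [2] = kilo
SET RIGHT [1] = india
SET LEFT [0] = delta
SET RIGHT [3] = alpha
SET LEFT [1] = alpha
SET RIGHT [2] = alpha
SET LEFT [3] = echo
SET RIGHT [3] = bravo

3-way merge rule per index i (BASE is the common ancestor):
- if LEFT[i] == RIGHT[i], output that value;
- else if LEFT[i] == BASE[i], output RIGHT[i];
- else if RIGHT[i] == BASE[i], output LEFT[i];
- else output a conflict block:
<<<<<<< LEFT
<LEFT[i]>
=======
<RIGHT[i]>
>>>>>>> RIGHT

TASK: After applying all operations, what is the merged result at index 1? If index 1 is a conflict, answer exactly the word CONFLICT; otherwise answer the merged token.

Final LEFT:  [delta, alpha, alpha, echo, alpha]
Final RIGHT: [india, india, alpha, bravo, foxtrot]
i=0: BASE=echo L=delta R=india all differ -> CONFLICT
i=1: BASE=kilo L=alpha R=india all differ -> CONFLICT
i=2: L=alpha R=alpha -> agree -> alpha
i=3: BASE=india L=echo R=bravo all differ -> CONFLICT
i=4: L=alpha=BASE, R=foxtrot -> take RIGHT -> foxtrot
Index 1 -> CONFLICT

Answer: CONFLICT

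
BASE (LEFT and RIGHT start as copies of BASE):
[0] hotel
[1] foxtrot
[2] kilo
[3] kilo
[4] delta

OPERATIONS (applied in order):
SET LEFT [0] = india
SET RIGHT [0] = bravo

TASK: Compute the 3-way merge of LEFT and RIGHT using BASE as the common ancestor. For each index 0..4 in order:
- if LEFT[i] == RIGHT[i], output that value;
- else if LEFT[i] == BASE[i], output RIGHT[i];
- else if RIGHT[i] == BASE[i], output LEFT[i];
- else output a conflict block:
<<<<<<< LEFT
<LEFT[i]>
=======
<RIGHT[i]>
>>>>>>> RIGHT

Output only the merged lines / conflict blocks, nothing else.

Answer: <<<<<<< LEFT
india
=======
bravo
>>>>>>> RIGHT
foxtrot
kilo
kilo
delta

Derivation:
Final LEFT:  [india, foxtrot, kilo, kilo, delta]
Final RIGHT: [bravo, foxtrot, kilo, kilo, delta]
i=0: BASE=hotel L=india R=bravo all differ -> CONFLICT
i=1: L=foxtrot R=foxtrot -> agree -> foxtrot
i=2: L=kilo R=kilo -> agree -> kilo
i=3: L=kilo R=kilo -> agree -> kilo
i=4: L=delta R=delta -> agree -> delta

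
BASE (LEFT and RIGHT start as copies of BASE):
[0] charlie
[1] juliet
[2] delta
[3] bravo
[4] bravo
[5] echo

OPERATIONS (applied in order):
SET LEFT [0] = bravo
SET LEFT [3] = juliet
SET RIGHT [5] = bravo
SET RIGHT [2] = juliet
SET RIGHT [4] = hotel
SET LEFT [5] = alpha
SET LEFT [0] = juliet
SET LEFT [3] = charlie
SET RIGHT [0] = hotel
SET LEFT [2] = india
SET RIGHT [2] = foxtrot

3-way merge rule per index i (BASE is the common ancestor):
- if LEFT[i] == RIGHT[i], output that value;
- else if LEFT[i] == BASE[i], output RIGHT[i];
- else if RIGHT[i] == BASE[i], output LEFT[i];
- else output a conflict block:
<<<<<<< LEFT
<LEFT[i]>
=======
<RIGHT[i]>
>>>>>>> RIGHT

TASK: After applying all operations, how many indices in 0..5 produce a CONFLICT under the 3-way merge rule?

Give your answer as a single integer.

Final LEFT:  [juliet, juliet, india, charlie, bravo, alpha]
Final RIGHT: [hotel, juliet, foxtrot, bravo, hotel, bravo]
i=0: BASE=charlie L=juliet R=hotel all differ -> CONFLICT
i=1: L=juliet R=juliet -> agree -> juliet
i=2: BASE=delta L=india R=foxtrot all differ -> CONFLICT
i=3: L=charlie, R=bravo=BASE -> take LEFT -> charlie
i=4: L=bravo=BASE, R=hotel -> take RIGHT -> hotel
i=5: BASE=echo L=alpha R=bravo all differ -> CONFLICT
Conflict count: 3

Answer: 3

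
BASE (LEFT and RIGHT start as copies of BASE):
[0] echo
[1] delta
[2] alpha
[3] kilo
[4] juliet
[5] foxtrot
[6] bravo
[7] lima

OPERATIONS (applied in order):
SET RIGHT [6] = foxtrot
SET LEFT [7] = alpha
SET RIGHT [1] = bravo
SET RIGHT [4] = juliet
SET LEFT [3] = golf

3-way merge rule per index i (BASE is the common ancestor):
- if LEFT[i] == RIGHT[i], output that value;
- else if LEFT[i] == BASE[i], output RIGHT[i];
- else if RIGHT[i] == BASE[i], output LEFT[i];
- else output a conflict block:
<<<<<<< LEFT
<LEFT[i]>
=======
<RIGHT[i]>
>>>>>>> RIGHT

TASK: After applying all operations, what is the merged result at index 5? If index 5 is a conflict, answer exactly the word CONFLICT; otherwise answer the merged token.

Answer: foxtrot

Derivation:
Final LEFT:  [echo, delta, alpha, golf, juliet, foxtrot, bravo, alpha]
Final RIGHT: [echo, bravo, alpha, kilo, juliet, foxtrot, foxtrot, lima]
i=0: L=echo R=echo -> agree -> echo
i=1: L=delta=BASE, R=bravo -> take RIGHT -> bravo
i=2: L=alpha R=alpha -> agree -> alpha
i=3: L=golf, R=kilo=BASE -> take LEFT -> golf
i=4: L=juliet R=juliet -> agree -> juliet
i=5: L=foxtrot R=foxtrot -> agree -> foxtrot
i=6: L=bravo=BASE, R=foxtrot -> take RIGHT -> foxtrot
i=7: L=alpha, R=lima=BASE -> take LEFT -> alpha
Index 5 -> foxtrot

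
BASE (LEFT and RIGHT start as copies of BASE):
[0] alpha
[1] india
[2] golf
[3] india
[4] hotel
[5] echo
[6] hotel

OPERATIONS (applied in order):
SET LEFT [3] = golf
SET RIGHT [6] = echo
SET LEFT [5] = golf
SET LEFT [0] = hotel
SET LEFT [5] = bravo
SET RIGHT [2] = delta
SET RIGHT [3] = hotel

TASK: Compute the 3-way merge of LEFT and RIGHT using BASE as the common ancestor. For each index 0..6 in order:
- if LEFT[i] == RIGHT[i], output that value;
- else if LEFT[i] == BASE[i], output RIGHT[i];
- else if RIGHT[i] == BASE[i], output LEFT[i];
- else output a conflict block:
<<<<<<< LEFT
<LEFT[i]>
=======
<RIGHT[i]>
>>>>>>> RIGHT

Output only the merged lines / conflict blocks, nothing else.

Final LEFT:  [hotel, india, golf, golf, hotel, bravo, hotel]
Final RIGHT: [alpha, india, delta, hotel, hotel, echo, echo]
i=0: L=hotel, R=alpha=BASE -> take LEFT -> hotel
i=1: L=india R=india -> agree -> india
i=2: L=golf=BASE, R=delta -> take RIGHT -> delta
i=3: BASE=india L=golf R=hotel all differ -> CONFLICT
i=4: L=hotel R=hotel -> agree -> hotel
i=5: L=bravo, R=echo=BASE -> take LEFT -> bravo
i=6: L=hotel=BASE, R=echo -> take RIGHT -> echo

Answer: hotel
india
delta
<<<<<<< LEFT
golf
=======
hotel
>>>>>>> RIGHT
hotel
bravo
echo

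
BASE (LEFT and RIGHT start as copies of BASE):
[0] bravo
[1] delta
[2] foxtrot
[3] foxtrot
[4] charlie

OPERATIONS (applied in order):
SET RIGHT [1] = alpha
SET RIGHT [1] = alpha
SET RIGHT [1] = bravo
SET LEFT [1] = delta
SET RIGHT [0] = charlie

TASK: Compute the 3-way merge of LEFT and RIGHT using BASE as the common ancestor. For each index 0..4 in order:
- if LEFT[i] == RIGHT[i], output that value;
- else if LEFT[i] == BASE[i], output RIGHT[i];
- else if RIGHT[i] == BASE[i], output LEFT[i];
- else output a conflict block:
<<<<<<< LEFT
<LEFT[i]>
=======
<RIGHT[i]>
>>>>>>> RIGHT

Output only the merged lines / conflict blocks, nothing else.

Final LEFT:  [bravo, delta, foxtrot, foxtrot, charlie]
Final RIGHT: [charlie, bravo, foxtrot, foxtrot, charlie]
i=0: L=bravo=BASE, R=charlie -> take RIGHT -> charlie
i=1: L=delta=BASE, R=bravo -> take RIGHT -> bravo
i=2: L=foxtrot R=foxtrot -> agree -> foxtrot
i=3: L=foxtrot R=foxtrot -> agree -> foxtrot
i=4: L=charlie R=charlie -> agree -> charlie

Answer: charlie
bravo
foxtrot
foxtrot
charlie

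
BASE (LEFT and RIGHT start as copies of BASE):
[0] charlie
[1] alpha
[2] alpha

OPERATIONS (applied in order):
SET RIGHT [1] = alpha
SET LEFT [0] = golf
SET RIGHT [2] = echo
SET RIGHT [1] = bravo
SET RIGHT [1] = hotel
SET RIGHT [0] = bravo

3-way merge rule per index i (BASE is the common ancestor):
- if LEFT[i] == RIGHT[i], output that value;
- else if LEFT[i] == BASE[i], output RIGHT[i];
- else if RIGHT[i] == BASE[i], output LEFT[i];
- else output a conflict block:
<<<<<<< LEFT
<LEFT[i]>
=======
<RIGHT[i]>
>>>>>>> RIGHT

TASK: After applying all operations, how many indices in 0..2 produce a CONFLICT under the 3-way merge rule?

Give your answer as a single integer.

Answer: 1

Derivation:
Final LEFT:  [golf, alpha, alpha]
Final RIGHT: [bravo, hotel, echo]
i=0: BASE=charlie L=golf R=bravo all differ -> CONFLICT
i=1: L=alpha=BASE, R=hotel -> take RIGHT -> hotel
i=2: L=alpha=BASE, R=echo -> take RIGHT -> echo
Conflict count: 1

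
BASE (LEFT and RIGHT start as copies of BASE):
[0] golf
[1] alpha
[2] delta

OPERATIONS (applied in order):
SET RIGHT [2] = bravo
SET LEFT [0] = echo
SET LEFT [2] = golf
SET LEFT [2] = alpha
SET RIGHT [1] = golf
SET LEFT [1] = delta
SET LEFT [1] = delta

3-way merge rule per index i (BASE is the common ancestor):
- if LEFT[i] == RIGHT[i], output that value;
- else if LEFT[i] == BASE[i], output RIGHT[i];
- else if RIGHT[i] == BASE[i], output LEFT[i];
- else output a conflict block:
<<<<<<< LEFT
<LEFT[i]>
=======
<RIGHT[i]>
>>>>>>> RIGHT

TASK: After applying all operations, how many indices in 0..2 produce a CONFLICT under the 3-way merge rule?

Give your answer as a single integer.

Answer: 2

Derivation:
Final LEFT:  [echo, delta, alpha]
Final RIGHT: [golf, golf, bravo]
i=0: L=echo, R=golf=BASE -> take LEFT -> echo
i=1: BASE=alpha L=delta R=golf all differ -> CONFLICT
i=2: BASE=delta L=alpha R=bravo all differ -> CONFLICT
Conflict count: 2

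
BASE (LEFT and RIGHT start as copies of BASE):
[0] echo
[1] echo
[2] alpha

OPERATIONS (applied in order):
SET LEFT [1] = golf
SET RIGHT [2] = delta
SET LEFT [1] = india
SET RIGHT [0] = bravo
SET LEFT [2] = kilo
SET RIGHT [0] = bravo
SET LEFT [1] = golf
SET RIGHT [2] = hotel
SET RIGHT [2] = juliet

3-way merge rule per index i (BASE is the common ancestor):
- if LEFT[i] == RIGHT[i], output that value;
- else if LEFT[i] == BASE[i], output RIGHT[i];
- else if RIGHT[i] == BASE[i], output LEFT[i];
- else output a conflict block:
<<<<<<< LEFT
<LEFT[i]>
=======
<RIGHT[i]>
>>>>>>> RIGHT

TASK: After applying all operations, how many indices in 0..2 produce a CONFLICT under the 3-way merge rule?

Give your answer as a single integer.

Final LEFT:  [echo, golf, kilo]
Final RIGHT: [bravo, echo, juliet]
i=0: L=echo=BASE, R=bravo -> take RIGHT -> bravo
i=1: L=golf, R=echo=BASE -> take LEFT -> golf
i=2: BASE=alpha L=kilo R=juliet all differ -> CONFLICT
Conflict count: 1

Answer: 1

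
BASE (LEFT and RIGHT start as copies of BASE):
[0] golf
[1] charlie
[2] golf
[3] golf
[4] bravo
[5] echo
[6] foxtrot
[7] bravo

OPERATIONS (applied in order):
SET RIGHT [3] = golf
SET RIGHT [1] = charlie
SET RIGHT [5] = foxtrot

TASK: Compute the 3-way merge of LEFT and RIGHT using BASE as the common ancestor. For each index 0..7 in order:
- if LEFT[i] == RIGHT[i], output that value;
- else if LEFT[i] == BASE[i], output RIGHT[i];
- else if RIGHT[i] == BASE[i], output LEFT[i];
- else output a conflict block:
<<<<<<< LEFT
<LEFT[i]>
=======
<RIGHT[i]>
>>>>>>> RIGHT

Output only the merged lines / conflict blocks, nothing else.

Final LEFT:  [golf, charlie, golf, golf, bravo, echo, foxtrot, bravo]
Final RIGHT: [golf, charlie, golf, golf, bravo, foxtrot, foxtrot, bravo]
i=0: L=golf R=golf -> agree -> golf
i=1: L=charlie R=charlie -> agree -> charlie
i=2: L=golf R=golf -> agree -> golf
i=3: L=golf R=golf -> agree -> golf
i=4: L=bravo R=bravo -> agree -> bravo
i=5: L=echo=BASE, R=foxtrot -> take RIGHT -> foxtrot
i=6: L=foxtrot R=foxtrot -> agree -> foxtrot
i=7: L=bravo R=bravo -> agree -> bravo

Answer: golf
charlie
golf
golf
bravo
foxtrot
foxtrot
bravo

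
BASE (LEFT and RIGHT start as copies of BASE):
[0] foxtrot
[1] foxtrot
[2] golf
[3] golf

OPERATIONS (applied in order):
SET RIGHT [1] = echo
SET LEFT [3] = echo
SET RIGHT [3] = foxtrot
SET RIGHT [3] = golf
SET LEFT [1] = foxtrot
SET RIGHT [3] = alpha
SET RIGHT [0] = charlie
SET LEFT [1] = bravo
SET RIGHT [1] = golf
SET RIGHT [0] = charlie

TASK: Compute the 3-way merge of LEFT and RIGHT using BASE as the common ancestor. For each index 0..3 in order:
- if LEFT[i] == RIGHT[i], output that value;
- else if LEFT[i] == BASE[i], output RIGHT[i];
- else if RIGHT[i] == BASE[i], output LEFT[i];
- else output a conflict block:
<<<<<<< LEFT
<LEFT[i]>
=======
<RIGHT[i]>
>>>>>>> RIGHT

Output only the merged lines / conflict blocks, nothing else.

Final LEFT:  [foxtrot, bravo, golf, echo]
Final RIGHT: [charlie, golf, golf, alpha]
i=0: L=foxtrot=BASE, R=charlie -> take RIGHT -> charlie
i=1: BASE=foxtrot L=bravo R=golf all differ -> CONFLICT
i=2: L=golf R=golf -> agree -> golf
i=3: BASE=golf L=echo R=alpha all differ -> CONFLICT

Answer: charlie
<<<<<<< LEFT
bravo
=======
golf
>>>>>>> RIGHT
golf
<<<<<<< LEFT
echo
=======
alpha
>>>>>>> RIGHT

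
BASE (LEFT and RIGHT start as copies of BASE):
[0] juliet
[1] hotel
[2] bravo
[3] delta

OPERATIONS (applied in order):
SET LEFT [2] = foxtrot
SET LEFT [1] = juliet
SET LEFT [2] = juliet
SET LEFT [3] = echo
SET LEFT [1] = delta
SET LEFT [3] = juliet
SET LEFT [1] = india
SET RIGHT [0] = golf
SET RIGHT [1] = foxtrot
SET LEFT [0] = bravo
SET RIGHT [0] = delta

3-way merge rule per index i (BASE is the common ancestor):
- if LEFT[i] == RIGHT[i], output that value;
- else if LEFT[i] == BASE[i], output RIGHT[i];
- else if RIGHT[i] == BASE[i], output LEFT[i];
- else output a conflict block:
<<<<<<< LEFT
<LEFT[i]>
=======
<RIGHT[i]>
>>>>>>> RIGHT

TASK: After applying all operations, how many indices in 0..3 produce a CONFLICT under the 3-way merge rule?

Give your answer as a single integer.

Answer: 2

Derivation:
Final LEFT:  [bravo, india, juliet, juliet]
Final RIGHT: [delta, foxtrot, bravo, delta]
i=0: BASE=juliet L=bravo R=delta all differ -> CONFLICT
i=1: BASE=hotel L=india R=foxtrot all differ -> CONFLICT
i=2: L=juliet, R=bravo=BASE -> take LEFT -> juliet
i=3: L=juliet, R=delta=BASE -> take LEFT -> juliet
Conflict count: 2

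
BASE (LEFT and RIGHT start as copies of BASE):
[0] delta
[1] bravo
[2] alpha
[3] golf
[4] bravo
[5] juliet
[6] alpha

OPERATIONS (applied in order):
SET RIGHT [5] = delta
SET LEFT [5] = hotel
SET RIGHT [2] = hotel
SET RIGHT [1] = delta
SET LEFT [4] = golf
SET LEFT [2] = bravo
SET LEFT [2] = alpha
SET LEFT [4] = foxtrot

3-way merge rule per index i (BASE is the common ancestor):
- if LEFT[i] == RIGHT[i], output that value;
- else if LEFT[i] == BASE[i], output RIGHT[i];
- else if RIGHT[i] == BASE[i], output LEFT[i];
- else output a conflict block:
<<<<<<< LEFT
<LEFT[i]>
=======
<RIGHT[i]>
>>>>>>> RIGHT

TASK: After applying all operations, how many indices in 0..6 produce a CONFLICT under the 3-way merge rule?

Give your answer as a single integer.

Answer: 1

Derivation:
Final LEFT:  [delta, bravo, alpha, golf, foxtrot, hotel, alpha]
Final RIGHT: [delta, delta, hotel, golf, bravo, delta, alpha]
i=0: L=delta R=delta -> agree -> delta
i=1: L=bravo=BASE, R=delta -> take RIGHT -> delta
i=2: L=alpha=BASE, R=hotel -> take RIGHT -> hotel
i=3: L=golf R=golf -> agree -> golf
i=4: L=foxtrot, R=bravo=BASE -> take LEFT -> foxtrot
i=5: BASE=juliet L=hotel R=delta all differ -> CONFLICT
i=6: L=alpha R=alpha -> agree -> alpha
Conflict count: 1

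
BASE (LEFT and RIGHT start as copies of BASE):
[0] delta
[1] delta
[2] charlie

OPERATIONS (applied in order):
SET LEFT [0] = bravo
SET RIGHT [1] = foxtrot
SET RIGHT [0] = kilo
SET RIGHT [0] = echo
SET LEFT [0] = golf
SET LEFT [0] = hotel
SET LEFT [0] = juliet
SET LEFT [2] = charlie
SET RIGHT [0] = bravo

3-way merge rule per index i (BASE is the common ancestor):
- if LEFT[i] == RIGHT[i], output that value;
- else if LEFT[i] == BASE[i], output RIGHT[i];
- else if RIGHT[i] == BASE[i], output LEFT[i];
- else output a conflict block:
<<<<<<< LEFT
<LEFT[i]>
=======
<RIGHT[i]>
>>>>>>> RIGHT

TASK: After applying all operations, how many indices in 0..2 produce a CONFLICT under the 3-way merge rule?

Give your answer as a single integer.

Final LEFT:  [juliet, delta, charlie]
Final RIGHT: [bravo, foxtrot, charlie]
i=0: BASE=delta L=juliet R=bravo all differ -> CONFLICT
i=1: L=delta=BASE, R=foxtrot -> take RIGHT -> foxtrot
i=2: L=charlie R=charlie -> agree -> charlie
Conflict count: 1

Answer: 1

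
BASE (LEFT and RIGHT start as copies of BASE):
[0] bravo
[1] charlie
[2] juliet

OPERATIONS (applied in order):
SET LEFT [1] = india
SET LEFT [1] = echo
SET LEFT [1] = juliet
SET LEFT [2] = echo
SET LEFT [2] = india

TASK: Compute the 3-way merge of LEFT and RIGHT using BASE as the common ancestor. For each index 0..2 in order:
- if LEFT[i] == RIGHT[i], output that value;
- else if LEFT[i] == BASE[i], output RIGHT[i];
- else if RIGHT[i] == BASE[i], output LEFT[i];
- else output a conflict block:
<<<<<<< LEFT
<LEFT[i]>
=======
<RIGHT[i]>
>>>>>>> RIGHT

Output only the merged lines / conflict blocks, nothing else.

Answer: bravo
juliet
india

Derivation:
Final LEFT:  [bravo, juliet, india]
Final RIGHT: [bravo, charlie, juliet]
i=0: L=bravo R=bravo -> agree -> bravo
i=1: L=juliet, R=charlie=BASE -> take LEFT -> juliet
i=2: L=india, R=juliet=BASE -> take LEFT -> india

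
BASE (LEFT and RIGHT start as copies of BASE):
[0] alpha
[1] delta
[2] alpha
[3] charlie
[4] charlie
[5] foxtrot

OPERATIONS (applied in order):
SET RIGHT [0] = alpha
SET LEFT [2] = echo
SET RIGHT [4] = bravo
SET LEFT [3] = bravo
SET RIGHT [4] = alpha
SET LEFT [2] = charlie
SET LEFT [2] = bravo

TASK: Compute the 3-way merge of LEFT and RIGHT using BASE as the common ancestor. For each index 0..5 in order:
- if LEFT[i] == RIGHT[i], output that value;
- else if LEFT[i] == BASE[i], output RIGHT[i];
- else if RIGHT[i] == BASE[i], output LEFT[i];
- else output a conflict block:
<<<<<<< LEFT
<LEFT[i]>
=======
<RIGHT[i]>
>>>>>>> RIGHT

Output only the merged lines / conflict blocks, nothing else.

Answer: alpha
delta
bravo
bravo
alpha
foxtrot

Derivation:
Final LEFT:  [alpha, delta, bravo, bravo, charlie, foxtrot]
Final RIGHT: [alpha, delta, alpha, charlie, alpha, foxtrot]
i=0: L=alpha R=alpha -> agree -> alpha
i=1: L=delta R=delta -> agree -> delta
i=2: L=bravo, R=alpha=BASE -> take LEFT -> bravo
i=3: L=bravo, R=charlie=BASE -> take LEFT -> bravo
i=4: L=charlie=BASE, R=alpha -> take RIGHT -> alpha
i=5: L=foxtrot R=foxtrot -> agree -> foxtrot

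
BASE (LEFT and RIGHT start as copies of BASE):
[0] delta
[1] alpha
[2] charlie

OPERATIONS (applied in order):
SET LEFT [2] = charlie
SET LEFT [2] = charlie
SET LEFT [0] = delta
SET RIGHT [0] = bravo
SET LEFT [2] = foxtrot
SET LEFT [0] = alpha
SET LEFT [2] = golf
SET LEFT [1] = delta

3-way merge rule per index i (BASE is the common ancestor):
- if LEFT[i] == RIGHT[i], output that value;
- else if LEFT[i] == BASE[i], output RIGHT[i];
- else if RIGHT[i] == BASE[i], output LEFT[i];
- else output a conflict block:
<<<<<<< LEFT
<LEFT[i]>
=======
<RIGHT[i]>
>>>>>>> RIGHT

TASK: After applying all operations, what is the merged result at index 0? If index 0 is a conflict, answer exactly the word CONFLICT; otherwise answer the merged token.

Answer: CONFLICT

Derivation:
Final LEFT:  [alpha, delta, golf]
Final RIGHT: [bravo, alpha, charlie]
i=0: BASE=delta L=alpha R=bravo all differ -> CONFLICT
i=1: L=delta, R=alpha=BASE -> take LEFT -> delta
i=2: L=golf, R=charlie=BASE -> take LEFT -> golf
Index 0 -> CONFLICT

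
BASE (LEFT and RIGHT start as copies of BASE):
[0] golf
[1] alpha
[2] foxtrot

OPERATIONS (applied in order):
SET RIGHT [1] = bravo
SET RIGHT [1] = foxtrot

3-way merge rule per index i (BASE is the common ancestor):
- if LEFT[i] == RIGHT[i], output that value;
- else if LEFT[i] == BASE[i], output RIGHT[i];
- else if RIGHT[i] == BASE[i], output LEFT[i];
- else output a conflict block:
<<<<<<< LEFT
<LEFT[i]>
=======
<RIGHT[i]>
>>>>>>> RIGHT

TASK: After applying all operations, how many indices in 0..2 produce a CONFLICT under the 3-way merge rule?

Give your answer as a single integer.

Answer: 0

Derivation:
Final LEFT:  [golf, alpha, foxtrot]
Final RIGHT: [golf, foxtrot, foxtrot]
i=0: L=golf R=golf -> agree -> golf
i=1: L=alpha=BASE, R=foxtrot -> take RIGHT -> foxtrot
i=2: L=foxtrot R=foxtrot -> agree -> foxtrot
Conflict count: 0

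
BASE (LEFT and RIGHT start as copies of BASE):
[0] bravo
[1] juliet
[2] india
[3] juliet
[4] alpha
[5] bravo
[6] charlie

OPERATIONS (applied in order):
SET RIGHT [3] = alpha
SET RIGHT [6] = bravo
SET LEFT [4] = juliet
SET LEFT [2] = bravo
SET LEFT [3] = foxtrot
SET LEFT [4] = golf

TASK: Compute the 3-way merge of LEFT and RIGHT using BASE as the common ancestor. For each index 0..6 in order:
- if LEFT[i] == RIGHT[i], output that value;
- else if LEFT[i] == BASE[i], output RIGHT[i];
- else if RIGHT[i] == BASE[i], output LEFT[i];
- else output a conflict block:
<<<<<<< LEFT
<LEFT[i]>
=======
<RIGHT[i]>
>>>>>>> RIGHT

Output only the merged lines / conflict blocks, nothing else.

Answer: bravo
juliet
bravo
<<<<<<< LEFT
foxtrot
=======
alpha
>>>>>>> RIGHT
golf
bravo
bravo

Derivation:
Final LEFT:  [bravo, juliet, bravo, foxtrot, golf, bravo, charlie]
Final RIGHT: [bravo, juliet, india, alpha, alpha, bravo, bravo]
i=0: L=bravo R=bravo -> agree -> bravo
i=1: L=juliet R=juliet -> agree -> juliet
i=2: L=bravo, R=india=BASE -> take LEFT -> bravo
i=3: BASE=juliet L=foxtrot R=alpha all differ -> CONFLICT
i=4: L=golf, R=alpha=BASE -> take LEFT -> golf
i=5: L=bravo R=bravo -> agree -> bravo
i=6: L=charlie=BASE, R=bravo -> take RIGHT -> bravo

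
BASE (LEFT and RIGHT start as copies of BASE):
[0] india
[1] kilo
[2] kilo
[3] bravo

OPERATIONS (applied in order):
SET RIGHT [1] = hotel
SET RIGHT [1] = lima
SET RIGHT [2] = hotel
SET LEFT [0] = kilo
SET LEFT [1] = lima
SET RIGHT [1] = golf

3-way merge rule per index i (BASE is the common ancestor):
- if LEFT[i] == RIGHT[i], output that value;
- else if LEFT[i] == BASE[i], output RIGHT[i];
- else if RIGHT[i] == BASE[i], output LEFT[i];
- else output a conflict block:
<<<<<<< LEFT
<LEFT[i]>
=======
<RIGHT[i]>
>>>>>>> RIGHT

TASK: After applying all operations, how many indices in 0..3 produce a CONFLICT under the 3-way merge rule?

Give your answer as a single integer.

Final LEFT:  [kilo, lima, kilo, bravo]
Final RIGHT: [india, golf, hotel, bravo]
i=0: L=kilo, R=india=BASE -> take LEFT -> kilo
i=1: BASE=kilo L=lima R=golf all differ -> CONFLICT
i=2: L=kilo=BASE, R=hotel -> take RIGHT -> hotel
i=3: L=bravo R=bravo -> agree -> bravo
Conflict count: 1

Answer: 1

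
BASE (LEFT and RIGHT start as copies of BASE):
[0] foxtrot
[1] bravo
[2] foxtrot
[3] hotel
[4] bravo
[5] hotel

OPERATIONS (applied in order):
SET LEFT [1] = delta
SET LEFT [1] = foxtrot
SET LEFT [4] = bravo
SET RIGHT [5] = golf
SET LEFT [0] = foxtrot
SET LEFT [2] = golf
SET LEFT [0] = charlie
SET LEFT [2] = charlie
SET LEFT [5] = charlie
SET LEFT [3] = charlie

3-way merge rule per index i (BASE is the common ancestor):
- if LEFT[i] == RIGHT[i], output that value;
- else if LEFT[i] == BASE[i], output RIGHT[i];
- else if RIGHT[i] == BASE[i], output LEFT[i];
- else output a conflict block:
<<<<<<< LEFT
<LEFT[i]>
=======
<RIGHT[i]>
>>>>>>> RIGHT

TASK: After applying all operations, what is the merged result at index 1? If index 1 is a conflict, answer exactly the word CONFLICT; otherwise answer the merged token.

Final LEFT:  [charlie, foxtrot, charlie, charlie, bravo, charlie]
Final RIGHT: [foxtrot, bravo, foxtrot, hotel, bravo, golf]
i=0: L=charlie, R=foxtrot=BASE -> take LEFT -> charlie
i=1: L=foxtrot, R=bravo=BASE -> take LEFT -> foxtrot
i=2: L=charlie, R=foxtrot=BASE -> take LEFT -> charlie
i=3: L=charlie, R=hotel=BASE -> take LEFT -> charlie
i=4: L=bravo R=bravo -> agree -> bravo
i=5: BASE=hotel L=charlie R=golf all differ -> CONFLICT
Index 1 -> foxtrot

Answer: foxtrot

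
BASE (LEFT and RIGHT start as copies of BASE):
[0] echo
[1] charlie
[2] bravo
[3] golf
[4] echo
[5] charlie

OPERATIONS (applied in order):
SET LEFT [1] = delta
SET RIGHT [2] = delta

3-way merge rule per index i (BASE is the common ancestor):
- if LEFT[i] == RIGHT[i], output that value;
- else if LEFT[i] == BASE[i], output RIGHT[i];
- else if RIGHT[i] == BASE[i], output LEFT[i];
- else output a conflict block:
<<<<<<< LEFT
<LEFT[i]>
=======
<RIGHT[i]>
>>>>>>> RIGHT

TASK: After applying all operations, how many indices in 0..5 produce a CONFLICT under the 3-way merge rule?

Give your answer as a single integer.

Final LEFT:  [echo, delta, bravo, golf, echo, charlie]
Final RIGHT: [echo, charlie, delta, golf, echo, charlie]
i=0: L=echo R=echo -> agree -> echo
i=1: L=delta, R=charlie=BASE -> take LEFT -> delta
i=2: L=bravo=BASE, R=delta -> take RIGHT -> delta
i=3: L=golf R=golf -> agree -> golf
i=4: L=echo R=echo -> agree -> echo
i=5: L=charlie R=charlie -> agree -> charlie
Conflict count: 0

Answer: 0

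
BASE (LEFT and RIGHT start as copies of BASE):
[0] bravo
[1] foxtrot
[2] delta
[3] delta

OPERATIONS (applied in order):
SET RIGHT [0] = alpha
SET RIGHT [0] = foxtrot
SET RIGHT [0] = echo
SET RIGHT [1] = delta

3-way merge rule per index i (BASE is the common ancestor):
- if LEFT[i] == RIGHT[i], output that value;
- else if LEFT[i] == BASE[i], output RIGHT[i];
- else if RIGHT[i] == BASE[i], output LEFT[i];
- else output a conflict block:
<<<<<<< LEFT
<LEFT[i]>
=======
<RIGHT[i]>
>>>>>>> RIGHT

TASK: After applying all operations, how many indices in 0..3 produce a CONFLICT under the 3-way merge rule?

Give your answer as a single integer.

Final LEFT:  [bravo, foxtrot, delta, delta]
Final RIGHT: [echo, delta, delta, delta]
i=0: L=bravo=BASE, R=echo -> take RIGHT -> echo
i=1: L=foxtrot=BASE, R=delta -> take RIGHT -> delta
i=2: L=delta R=delta -> agree -> delta
i=3: L=delta R=delta -> agree -> delta
Conflict count: 0

Answer: 0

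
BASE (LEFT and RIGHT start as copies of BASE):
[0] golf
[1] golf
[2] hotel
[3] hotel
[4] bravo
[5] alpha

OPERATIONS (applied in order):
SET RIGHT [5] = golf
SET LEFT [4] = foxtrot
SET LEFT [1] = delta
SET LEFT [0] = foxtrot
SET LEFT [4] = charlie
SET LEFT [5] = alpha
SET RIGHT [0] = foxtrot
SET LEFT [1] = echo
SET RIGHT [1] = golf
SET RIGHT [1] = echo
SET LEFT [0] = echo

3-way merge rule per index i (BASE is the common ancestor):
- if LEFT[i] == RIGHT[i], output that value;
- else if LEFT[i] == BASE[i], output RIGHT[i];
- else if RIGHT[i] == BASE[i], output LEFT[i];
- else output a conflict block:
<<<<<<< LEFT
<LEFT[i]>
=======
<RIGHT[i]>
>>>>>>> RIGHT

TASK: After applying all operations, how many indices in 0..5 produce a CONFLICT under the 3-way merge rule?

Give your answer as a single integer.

Answer: 1

Derivation:
Final LEFT:  [echo, echo, hotel, hotel, charlie, alpha]
Final RIGHT: [foxtrot, echo, hotel, hotel, bravo, golf]
i=0: BASE=golf L=echo R=foxtrot all differ -> CONFLICT
i=1: L=echo R=echo -> agree -> echo
i=2: L=hotel R=hotel -> agree -> hotel
i=3: L=hotel R=hotel -> agree -> hotel
i=4: L=charlie, R=bravo=BASE -> take LEFT -> charlie
i=5: L=alpha=BASE, R=golf -> take RIGHT -> golf
Conflict count: 1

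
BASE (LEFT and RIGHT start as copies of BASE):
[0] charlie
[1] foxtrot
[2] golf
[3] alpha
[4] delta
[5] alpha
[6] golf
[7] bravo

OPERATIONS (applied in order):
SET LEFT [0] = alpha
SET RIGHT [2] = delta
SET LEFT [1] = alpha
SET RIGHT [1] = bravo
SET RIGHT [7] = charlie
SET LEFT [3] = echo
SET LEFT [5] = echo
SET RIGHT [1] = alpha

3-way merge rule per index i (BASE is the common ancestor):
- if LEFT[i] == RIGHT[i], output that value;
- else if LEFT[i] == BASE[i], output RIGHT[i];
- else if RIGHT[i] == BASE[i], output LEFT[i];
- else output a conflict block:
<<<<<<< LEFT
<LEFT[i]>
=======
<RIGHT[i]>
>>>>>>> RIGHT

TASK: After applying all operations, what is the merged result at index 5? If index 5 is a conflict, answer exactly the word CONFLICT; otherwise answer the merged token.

Final LEFT:  [alpha, alpha, golf, echo, delta, echo, golf, bravo]
Final RIGHT: [charlie, alpha, delta, alpha, delta, alpha, golf, charlie]
i=0: L=alpha, R=charlie=BASE -> take LEFT -> alpha
i=1: L=alpha R=alpha -> agree -> alpha
i=2: L=golf=BASE, R=delta -> take RIGHT -> delta
i=3: L=echo, R=alpha=BASE -> take LEFT -> echo
i=4: L=delta R=delta -> agree -> delta
i=5: L=echo, R=alpha=BASE -> take LEFT -> echo
i=6: L=golf R=golf -> agree -> golf
i=7: L=bravo=BASE, R=charlie -> take RIGHT -> charlie
Index 5 -> echo

Answer: echo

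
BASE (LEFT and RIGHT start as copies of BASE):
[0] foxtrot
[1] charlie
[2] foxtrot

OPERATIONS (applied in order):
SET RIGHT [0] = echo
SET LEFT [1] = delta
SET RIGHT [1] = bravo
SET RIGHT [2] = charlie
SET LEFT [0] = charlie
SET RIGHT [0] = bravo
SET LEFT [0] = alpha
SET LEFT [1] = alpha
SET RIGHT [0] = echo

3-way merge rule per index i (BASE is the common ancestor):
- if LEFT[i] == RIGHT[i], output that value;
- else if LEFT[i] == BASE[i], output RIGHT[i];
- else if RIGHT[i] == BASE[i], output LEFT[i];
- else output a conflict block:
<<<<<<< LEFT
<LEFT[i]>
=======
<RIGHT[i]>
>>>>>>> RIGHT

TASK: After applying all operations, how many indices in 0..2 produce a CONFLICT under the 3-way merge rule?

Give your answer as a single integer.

Final LEFT:  [alpha, alpha, foxtrot]
Final RIGHT: [echo, bravo, charlie]
i=0: BASE=foxtrot L=alpha R=echo all differ -> CONFLICT
i=1: BASE=charlie L=alpha R=bravo all differ -> CONFLICT
i=2: L=foxtrot=BASE, R=charlie -> take RIGHT -> charlie
Conflict count: 2

Answer: 2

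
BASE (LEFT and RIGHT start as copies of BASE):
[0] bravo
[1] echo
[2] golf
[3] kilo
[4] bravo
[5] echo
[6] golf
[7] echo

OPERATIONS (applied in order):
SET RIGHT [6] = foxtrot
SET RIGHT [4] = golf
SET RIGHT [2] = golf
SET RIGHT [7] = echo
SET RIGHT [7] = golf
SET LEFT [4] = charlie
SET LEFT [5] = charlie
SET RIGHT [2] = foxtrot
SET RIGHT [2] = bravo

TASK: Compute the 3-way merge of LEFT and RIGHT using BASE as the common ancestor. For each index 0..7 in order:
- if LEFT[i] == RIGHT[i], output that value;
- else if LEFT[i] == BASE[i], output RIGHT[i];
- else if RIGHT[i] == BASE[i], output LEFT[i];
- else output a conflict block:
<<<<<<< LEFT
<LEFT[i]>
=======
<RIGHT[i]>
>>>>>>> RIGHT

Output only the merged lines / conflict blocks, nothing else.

Answer: bravo
echo
bravo
kilo
<<<<<<< LEFT
charlie
=======
golf
>>>>>>> RIGHT
charlie
foxtrot
golf

Derivation:
Final LEFT:  [bravo, echo, golf, kilo, charlie, charlie, golf, echo]
Final RIGHT: [bravo, echo, bravo, kilo, golf, echo, foxtrot, golf]
i=0: L=bravo R=bravo -> agree -> bravo
i=1: L=echo R=echo -> agree -> echo
i=2: L=golf=BASE, R=bravo -> take RIGHT -> bravo
i=3: L=kilo R=kilo -> agree -> kilo
i=4: BASE=bravo L=charlie R=golf all differ -> CONFLICT
i=5: L=charlie, R=echo=BASE -> take LEFT -> charlie
i=6: L=golf=BASE, R=foxtrot -> take RIGHT -> foxtrot
i=7: L=echo=BASE, R=golf -> take RIGHT -> golf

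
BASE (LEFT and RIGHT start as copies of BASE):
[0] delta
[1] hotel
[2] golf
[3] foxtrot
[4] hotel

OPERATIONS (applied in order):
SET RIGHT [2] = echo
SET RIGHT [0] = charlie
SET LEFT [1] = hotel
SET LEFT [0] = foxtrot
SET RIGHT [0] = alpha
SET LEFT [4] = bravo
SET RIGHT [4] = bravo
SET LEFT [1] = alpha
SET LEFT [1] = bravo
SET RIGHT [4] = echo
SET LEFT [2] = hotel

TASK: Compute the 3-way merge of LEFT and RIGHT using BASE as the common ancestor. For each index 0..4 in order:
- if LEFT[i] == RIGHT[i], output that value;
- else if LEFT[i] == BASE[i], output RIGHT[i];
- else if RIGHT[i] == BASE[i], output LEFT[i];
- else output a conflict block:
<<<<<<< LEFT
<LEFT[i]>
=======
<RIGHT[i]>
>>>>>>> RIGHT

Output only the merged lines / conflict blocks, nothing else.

Answer: <<<<<<< LEFT
foxtrot
=======
alpha
>>>>>>> RIGHT
bravo
<<<<<<< LEFT
hotel
=======
echo
>>>>>>> RIGHT
foxtrot
<<<<<<< LEFT
bravo
=======
echo
>>>>>>> RIGHT

Derivation:
Final LEFT:  [foxtrot, bravo, hotel, foxtrot, bravo]
Final RIGHT: [alpha, hotel, echo, foxtrot, echo]
i=0: BASE=delta L=foxtrot R=alpha all differ -> CONFLICT
i=1: L=bravo, R=hotel=BASE -> take LEFT -> bravo
i=2: BASE=golf L=hotel R=echo all differ -> CONFLICT
i=3: L=foxtrot R=foxtrot -> agree -> foxtrot
i=4: BASE=hotel L=bravo R=echo all differ -> CONFLICT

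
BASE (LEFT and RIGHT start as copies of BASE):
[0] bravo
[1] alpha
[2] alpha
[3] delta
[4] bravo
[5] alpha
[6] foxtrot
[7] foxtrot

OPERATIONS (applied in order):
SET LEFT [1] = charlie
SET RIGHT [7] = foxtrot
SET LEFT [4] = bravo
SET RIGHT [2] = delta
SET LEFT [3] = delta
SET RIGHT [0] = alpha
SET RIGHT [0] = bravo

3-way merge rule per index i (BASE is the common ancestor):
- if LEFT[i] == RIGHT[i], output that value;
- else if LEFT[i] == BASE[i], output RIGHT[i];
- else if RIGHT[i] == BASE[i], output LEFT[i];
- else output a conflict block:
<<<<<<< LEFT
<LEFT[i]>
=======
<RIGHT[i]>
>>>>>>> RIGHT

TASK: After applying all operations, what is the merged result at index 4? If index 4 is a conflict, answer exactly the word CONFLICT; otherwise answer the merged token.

Final LEFT:  [bravo, charlie, alpha, delta, bravo, alpha, foxtrot, foxtrot]
Final RIGHT: [bravo, alpha, delta, delta, bravo, alpha, foxtrot, foxtrot]
i=0: L=bravo R=bravo -> agree -> bravo
i=1: L=charlie, R=alpha=BASE -> take LEFT -> charlie
i=2: L=alpha=BASE, R=delta -> take RIGHT -> delta
i=3: L=delta R=delta -> agree -> delta
i=4: L=bravo R=bravo -> agree -> bravo
i=5: L=alpha R=alpha -> agree -> alpha
i=6: L=foxtrot R=foxtrot -> agree -> foxtrot
i=7: L=foxtrot R=foxtrot -> agree -> foxtrot
Index 4 -> bravo

Answer: bravo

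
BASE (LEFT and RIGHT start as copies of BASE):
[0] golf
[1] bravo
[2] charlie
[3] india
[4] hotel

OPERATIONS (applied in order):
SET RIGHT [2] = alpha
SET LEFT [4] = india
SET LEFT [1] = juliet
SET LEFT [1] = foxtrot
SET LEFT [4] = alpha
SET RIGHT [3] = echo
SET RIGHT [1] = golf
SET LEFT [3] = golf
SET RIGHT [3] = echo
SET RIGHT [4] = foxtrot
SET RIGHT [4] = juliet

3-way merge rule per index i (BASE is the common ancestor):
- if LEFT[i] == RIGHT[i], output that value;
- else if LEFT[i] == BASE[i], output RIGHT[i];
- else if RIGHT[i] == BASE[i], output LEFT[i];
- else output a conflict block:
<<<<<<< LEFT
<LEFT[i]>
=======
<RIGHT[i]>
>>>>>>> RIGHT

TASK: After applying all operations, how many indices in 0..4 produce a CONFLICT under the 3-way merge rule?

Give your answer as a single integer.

Answer: 3

Derivation:
Final LEFT:  [golf, foxtrot, charlie, golf, alpha]
Final RIGHT: [golf, golf, alpha, echo, juliet]
i=0: L=golf R=golf -> agree -> golf
i=1: BASE=bravo L=foxtrot R=golf all differ -> CONFLICT
i=2: L=charlie=BASE, R=alpha -> take RIGHT -> alpha
i=3: BASE=india L=golf R=echo all differ -> CONFLICT
i=4: BASE=hotel L=alpha R=juliet all differ -> CONFLICT
Conflict count: 3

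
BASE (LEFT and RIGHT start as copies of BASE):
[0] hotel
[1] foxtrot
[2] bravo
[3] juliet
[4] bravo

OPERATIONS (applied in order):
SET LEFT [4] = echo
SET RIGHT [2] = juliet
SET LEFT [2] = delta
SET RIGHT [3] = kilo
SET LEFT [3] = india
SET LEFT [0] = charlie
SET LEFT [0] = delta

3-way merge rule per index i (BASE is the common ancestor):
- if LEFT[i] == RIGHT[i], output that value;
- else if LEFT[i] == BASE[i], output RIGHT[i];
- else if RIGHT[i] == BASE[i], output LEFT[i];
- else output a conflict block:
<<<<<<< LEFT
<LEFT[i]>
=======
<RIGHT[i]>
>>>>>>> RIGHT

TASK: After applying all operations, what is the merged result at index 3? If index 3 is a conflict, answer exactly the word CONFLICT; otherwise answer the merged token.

Answer: CONFLICT

Derivation:
Final LEFT:  [delta, foxtrot, delta, india, echo]
Final RIGHT: [hotel, foxtrot, juliet, kilo, bravo]
i=0: L=delta, R=hotel=BASE -> take LEFT -> delta
i=1: L=foxtrot R=foxtrot -> agree -> foxtrot
i=2: BASE=bravo L=delta R=juliet all differ -> CONFLICT
i=3: BASE=juliet L=india R=kilo all differ -> CONFLICT
i=4: L=echo, R=bravo=BASE -> take LEFT -> echo
Index 3 -> CONFLICT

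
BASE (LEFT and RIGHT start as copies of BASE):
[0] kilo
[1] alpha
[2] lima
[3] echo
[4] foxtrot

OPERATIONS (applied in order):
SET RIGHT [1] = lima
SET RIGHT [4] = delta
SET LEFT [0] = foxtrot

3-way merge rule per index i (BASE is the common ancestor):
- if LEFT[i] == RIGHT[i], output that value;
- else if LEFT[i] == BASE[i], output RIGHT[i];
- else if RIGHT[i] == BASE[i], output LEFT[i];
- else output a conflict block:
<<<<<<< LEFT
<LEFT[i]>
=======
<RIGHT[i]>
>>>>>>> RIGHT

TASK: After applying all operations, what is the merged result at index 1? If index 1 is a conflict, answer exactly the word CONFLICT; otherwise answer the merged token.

Final LEFT:  [foxtrot, alpha, lima, echo, foxtrot]
Final RIGHT: [kilo, lima, lima, echo, delta]
i=0: L=foxtrot, R=kilo=BASE -> take LEFT -> foxtrot
i=1: L=alpha=BASE, R=lima -> take RIGHT -> lima
i=2: L=lima R=lima -> agree -> lima
i=3: L=echo R=echo -> agree -> echo
i=4: L=foxtrot=BASE, R=delta -> take RIGHT -> delta
Index 1 -> lima

Answer: lima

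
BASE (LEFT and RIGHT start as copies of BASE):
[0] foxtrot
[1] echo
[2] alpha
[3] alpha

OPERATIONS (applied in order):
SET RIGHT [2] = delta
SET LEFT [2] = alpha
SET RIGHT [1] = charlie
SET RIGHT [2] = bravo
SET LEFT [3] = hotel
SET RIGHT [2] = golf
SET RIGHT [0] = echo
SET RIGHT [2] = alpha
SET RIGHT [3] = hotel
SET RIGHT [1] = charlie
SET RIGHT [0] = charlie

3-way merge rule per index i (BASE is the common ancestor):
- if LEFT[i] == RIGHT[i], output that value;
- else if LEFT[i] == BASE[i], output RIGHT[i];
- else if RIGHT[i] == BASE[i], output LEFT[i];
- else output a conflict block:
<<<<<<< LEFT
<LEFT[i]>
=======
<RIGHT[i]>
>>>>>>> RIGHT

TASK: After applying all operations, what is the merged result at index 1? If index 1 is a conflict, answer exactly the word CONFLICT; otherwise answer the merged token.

Answer: charlie

Derivation:
Final LEFT:  [foxtrot, echo, alpha, hotel]
Final RIGHT: [charlie, charlie, alpha, hotel]
i=0: L=foxtrot=BASE, R=charlie -> take RIGHT -> charlie
i=1: L=echo=BASE, R=charlie -> take RIGHT -> charlie
i=2: L=alpha R=alpha -> agree -> alpha
i=3: L=hotel R=hotel -> agree -> hotel
Index 1 -> charlie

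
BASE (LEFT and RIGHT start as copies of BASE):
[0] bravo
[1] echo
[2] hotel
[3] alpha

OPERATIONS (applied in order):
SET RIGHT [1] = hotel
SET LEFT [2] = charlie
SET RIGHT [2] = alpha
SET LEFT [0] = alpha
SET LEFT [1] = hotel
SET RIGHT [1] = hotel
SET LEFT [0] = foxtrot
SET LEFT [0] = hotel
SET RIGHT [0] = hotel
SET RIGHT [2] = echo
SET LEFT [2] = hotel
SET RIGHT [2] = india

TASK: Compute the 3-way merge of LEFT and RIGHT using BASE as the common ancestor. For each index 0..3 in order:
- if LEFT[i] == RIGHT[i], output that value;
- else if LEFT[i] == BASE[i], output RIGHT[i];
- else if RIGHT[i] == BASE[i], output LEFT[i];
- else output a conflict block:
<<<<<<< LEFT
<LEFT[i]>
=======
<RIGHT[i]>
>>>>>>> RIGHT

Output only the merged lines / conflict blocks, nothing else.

Answer: hotel
hotel
india
alpha

Derivation:
Final LEFT:  [hotel, hotel, hotel, alpha]
Final RIGHT: [hotel, hotel, india, alpha]
i=0: L=hotel R=hotel -> agree -> hotel
i=1: L=hotel R=hotel -> agree -> hotel
i=2: L=hotel=BASE, R=india -> take RIGHT -> india
i=3: L=alpha R=alpha -> agree -> alpha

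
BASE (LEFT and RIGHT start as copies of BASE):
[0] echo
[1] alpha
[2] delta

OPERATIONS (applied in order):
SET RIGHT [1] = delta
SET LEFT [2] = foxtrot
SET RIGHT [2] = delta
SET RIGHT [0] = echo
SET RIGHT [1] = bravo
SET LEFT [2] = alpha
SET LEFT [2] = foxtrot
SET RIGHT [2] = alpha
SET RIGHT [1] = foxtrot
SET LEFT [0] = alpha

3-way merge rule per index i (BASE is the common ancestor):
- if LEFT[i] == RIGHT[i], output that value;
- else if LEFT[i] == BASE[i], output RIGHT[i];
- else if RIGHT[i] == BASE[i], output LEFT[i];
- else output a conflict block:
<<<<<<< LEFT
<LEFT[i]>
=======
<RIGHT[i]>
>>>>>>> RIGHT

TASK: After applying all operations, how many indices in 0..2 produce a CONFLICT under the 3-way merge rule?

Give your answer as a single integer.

Final LEFT:  [alpha, alpha, foxtrot]
Final RIGHT: [echo, foxtrot, alpha]
i=0: L=alpha, R=echo=BASE -> take LEFT -> alpha
i=1: L=alpha=BASE, R=foxtrot -> take RIGHT -> foxtrot
i=2: BASE=delta L=foxtrot R=alpha all differ -> CONFLICT
Conflict count: 1

Answer: 1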